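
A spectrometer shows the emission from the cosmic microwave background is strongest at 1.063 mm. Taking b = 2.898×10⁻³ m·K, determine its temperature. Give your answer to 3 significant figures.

T ≈ 2.73 K

Wien's law gives T = b/λ_max = (2.898×10⁻³ m·K)/(1.063×10⁻³ m) = 2.73 K.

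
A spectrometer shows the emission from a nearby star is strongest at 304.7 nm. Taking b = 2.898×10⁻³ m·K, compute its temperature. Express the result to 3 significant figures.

Wien's law gives T = b/λ_max = (2.898×10⁻³ m·K)/(3.047×10⁻⁷ m) = 9.51×10³ K.

T ≈ 9.51×10³ K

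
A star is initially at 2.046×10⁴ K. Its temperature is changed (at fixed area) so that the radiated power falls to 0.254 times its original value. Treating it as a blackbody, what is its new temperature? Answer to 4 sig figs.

T₂ ≈ 1.452×10⁴ K

P ∝ T⁴, so T₂/T₁ = (P₂/P₁)^(1/4) = (0.254)^(1/4) = 0.709918.
T₂ = 2.046×10⁴ × 0.709918 = 1.452×10⁴ K.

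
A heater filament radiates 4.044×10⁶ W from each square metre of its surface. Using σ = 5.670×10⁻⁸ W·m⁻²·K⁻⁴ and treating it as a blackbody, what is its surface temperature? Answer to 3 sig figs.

T ≈ 2.91×10³ K

I = σT⁴, so T = (I/σ)^(1/4) = (4.044×10⁶/(5.670×10⁻⁸))^(1/4) = 2.91×10³ K.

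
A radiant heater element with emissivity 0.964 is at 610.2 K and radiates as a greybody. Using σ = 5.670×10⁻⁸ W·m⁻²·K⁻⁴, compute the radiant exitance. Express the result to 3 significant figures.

Stefan–Boltzmann: I = εσT⁴ = 0.964 × 5.670×10⁻⁸ × (610.2)⁴ = 7.58×10³ W/m².

I ≈ 7.58×10³ W/m²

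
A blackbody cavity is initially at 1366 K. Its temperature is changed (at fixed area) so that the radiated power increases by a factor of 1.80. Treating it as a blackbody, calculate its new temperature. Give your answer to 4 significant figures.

P ∝ T⁴, so T₂/T₁ = (P₂/P₁)^(1/4) = (1.80)^(1/4) = 1.15829.
T₂ = 1366 × 1.15829 = 1582 K.

T₂ ≈ 1582 K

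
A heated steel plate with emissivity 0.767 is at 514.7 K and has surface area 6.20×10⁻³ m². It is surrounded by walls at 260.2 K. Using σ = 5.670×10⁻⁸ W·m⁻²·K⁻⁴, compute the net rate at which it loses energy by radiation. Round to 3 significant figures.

Area A = 6.20×10⁻³ m².
Net radiated power P_net = εσA(T⁴ − T₀⁴) = 0.767×5.670×10⁻⁸×6.20×10⁻³×(514.7⁴ − 260.2⁴).
T⁴ − T₀⁴ = 7.01805×10¹⁰ − 4.58384×10⁹ = 6.55967×10¹⁰ K⁴, so P_net = 17.7 W.

Net loss ≈ 17.7 W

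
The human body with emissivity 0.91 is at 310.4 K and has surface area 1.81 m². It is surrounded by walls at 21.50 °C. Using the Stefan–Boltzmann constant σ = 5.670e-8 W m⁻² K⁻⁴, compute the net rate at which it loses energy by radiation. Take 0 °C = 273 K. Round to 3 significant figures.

Net loss ≈ 164 W

Surroundings: T = 21.50 °C + 273 = 294.50 K.
Area A = 1.81 m².
Net radiated power P_net = εσA(T⁴ − T₀⁴) = 0.91×5.670×10⁻⁸×1.81×(310.4⁴ − 294.50⁴).
T⁴ − T₀⁴ = 9.28297×10⁹ − 7.52214×10⁹ = 1.76083×10⁹ K⁴, so P_net = 164 W.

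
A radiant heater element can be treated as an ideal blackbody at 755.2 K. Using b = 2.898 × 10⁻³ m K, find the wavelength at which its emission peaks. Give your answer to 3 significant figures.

λ_max ≈ 3.84 μm

Wien's displacement law: λ_max = b/T = (2.898×10⁻³ m·K)/(755.2 K) = 3.837×10⁻⁶ m.
That is 3.84 μm, in the infrared range.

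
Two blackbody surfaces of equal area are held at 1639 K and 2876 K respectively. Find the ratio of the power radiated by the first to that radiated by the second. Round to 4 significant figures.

P₁/P₂ ≈ 0.1055

With equal areas, P₁/P₂ = (T₁/T₂)⁴ = (1639/2876)⁴ = 0.1055.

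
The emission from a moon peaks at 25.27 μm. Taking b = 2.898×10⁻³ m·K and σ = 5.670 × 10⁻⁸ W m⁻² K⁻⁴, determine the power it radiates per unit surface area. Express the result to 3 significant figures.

Wien's law: T = b/λ_max = 2.898×10⁻³/2.527×10⁻⁵ = 114.681 K.
Then I = σT⁴ = 5.670×10⁻⁸×(114.681)⁴ = 9.81 W/m².

I ≈ 9.81 W/m²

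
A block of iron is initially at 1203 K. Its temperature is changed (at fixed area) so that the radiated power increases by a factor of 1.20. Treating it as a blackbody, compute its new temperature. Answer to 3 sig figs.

T₂ ≈ 1.26×10³ K

P ∝ T⁴, so T₂/T₁ = (P₂/P₁)^(1/4) = (1.20)^(1/4) = 1.04664.
T₂ = 1203 × 1.04664 = 1.26×10³ K.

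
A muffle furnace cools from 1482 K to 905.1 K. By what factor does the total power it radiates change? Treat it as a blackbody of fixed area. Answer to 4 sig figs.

P₂/P₁ ≈ 0.1391

P ∝ T⁴, so P₂/P₁ = (T₂/T₁)⁴ = (905.1/1482)⁴ = (0.610729)⁴ = 0.1391.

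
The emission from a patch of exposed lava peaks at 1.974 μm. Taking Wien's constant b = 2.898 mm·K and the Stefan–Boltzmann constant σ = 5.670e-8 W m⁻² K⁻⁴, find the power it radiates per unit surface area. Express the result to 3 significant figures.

Wien's law: T = b/λ_max = 2.898×10⁻³/1.974×10⁻⁶ = 1468.09 K.
Then I = σT⁴ = 5.670×10⁻⁸×(1468.09)⁴ = 2.63×10⁵ W/m².

I ≈ 2.63×10⁵ W/m²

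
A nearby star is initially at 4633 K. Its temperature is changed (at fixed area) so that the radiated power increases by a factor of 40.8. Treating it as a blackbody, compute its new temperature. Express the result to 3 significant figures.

T₂ ≈ 1.17×10⁴ K

P ∝ T⁴, so T₂/T₁ = (P₂/P₁)^(1/4) = (40.8)^(1/4) = 2.52735.
T₂ = 4633 × 2.52735 = 1.17×10⁴ K.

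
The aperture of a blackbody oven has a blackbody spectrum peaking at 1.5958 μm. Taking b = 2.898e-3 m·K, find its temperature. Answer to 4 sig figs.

Wien's law gives T = b/λ_max = (2.898×10⁻³ m·K)/(1.5958×10⁻⁶ m) = 1816 K.

T ≈ 1816 K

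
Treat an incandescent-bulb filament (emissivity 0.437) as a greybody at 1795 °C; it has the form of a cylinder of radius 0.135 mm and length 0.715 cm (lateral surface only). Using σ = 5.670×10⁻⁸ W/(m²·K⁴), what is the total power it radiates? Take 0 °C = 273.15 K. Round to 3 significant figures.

P ≈ 2.75 W

T = 1795 °C + 273.15 = 2068.15 K.
Lateral area A = 2πrL = 2π×1.35×10⁻⁴×7.15×10⁻³ = 6.06484×10⁻⁶ m².
P = εσAT⁴ = 0.437 × 5.670×10⁻⁸ × 6.06484×10⁻⁶ × (2068.15)⁴ = 2.75 W.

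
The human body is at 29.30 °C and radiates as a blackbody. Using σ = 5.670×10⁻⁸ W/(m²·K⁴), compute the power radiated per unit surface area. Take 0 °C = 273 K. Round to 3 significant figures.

I ≈ 474 W/m²

T = 29.30 °C + 273 = 302.30 K.
Stefan–Boltzmann: I = σT⁴ = 5.670×10⁻⁸ × (302.30)⁴ = 474 W/m².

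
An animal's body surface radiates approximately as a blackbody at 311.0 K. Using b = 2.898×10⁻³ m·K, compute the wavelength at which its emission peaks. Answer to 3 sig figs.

Wien's displacement law: λ_max = b/T = (2.898×10⁻³ m·K)/(311.0 K) = 9.318×10⁻⁶ m.
That is 9.32 μm, in the infrared range.

λ_max ≈ 9.32 μm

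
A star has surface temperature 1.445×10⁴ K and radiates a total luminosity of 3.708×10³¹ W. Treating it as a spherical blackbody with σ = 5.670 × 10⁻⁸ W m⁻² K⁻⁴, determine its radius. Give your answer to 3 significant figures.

L = 4πR²σT⁴ ⇒ R = √(L/(4πσT⁴)).
σT⁴ = 2.47203×10⁹ W/m², so R = √(3.708×10³¹/(4π×2.47203×10⁹)) = 3.45×10¹⁰ m.

R ≈ 3.45×10¹⁰ m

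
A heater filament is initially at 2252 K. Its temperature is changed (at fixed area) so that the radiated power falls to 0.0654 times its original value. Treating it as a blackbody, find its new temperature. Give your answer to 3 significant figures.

T₂ ≈ 1.14×10³ K

P ∝ T⁴, so T₂/T₁ = (P₂/P₁)^(1/4) = (0.0654)^(1/4) = 0.505702.
T₂ = 2252 × 0.505702 = 1.14×10³ K.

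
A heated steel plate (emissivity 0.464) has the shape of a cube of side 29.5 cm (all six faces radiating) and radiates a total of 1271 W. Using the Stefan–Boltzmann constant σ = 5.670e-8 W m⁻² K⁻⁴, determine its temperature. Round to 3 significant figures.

Area A = 6s² = 6×(0.295 m)² = 0.52215 m².
P = εσAT⁴ ⇒ T = (P/(εσA))^(1/4) = (1271/(0.464×5.670×10⁻⁸×0.52215))^(1/4) = 552 K.

T ≈ 552 K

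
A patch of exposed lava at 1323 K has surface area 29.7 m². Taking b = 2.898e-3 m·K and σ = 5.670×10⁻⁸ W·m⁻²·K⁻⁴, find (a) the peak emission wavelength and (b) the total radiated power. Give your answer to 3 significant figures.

(a) λ_max = b/T = 2.898×10⁻³/1323 = 2.190×10⁻⁶ m = 2.19×10³ nm.
Area A = 29.7 m².
(b) P = σAT⁴ = 5.670×10⁻⁸×29.7×(1323)⁴ = 5.16×10⁶ W.

λ_max ≈ 2.19×10³ nm; P ≈ 5.16×10⁶ W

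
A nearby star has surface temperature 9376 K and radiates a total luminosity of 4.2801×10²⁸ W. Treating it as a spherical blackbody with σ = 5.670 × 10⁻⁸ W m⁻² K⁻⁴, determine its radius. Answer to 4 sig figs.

R ≈ 2.788×10⁹ m

L = 4πR²σT⁴ ⇒ R = √(L/(4πσT⁴)).
σT⁴ = 4.38181×10⁸ W/m², so R = √(4.2801×10²⁸/(4π×4.38181×10⁸)) = 2.788×10⁹ m.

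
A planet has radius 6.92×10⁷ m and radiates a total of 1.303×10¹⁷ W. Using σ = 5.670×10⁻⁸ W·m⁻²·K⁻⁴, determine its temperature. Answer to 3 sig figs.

Surface area A = 4πR² = 4π(6.92×10⁷ m)² = 6.01758×10¹⁶ m².
P = σAT⁴ ⇒ T = (P/(σA))^(1/4) = (1.303×10¹⁷/(5.670×10⁻⁸×6.01758×10¹⁶))^(1/4) = 78.6 K.

T ≈ 78.6 K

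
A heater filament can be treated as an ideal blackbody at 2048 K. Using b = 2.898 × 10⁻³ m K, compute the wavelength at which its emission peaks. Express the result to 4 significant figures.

λ_max ≈ 1.415 μm

Wien's displacement law: λ_max = b/T = (2.898×10⁻³ m·K)/(2048 K) = 1.4150×10⁻⁶ m.
That is 1.415 μm, in the infrared range.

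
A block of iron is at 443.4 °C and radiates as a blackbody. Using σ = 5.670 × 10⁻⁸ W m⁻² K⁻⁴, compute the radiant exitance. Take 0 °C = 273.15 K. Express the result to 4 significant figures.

I ≈ 1.495×10⁴ W/m²

T = 443.4 °C + 273.15 = 716.55 K.
Stefan–Boltzmann: I = σT⁴ = 5.670×10⁻⁸ × (716.55)⁴ = 1.495×10⁴ W/m².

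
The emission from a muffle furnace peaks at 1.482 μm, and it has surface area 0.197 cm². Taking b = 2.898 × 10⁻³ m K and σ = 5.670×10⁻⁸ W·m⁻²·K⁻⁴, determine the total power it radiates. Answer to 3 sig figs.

P ≈ 16.3 W

Wien's law: T = b/λ_max = 2.898×10⁻³/1.482×10⁻⁶ = 1955.47 K.
Area A = 0.197 cm² = 1.97×10⁻⁵ m².
Then P = σAT⁴ = 5.670×10⁻⁸×1.97×10⁻⁵×(1955.47)⁴ = 16.3 W.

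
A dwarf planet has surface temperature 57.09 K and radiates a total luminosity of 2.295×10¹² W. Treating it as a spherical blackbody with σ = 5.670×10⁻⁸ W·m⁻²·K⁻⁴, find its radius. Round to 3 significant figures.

R ≈ 5.51×10⁵ m

L = 4πR²σT⁴ ⇒ R = √(L/(4πσT⁴)).
σT⁴ = 0.602314 W/m², so R = √(2.295×10¹²/(4π×0.602314)) = 5.51×10⁵ m.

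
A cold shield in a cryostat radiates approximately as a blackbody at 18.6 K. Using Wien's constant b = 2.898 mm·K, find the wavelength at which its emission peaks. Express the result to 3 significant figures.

λ_max ≈ 0.156 mm

Wien's displacement law: λ_max = b/T = (2.898×10⁻³ m·K)/(18.6 K) = 1.558×10⁻⁴ m.
That is 0.156 mm, in the infrared range.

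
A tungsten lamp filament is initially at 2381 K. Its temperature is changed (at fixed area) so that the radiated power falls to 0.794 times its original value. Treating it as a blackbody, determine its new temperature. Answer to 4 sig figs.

P ∝ T⁴, so T₂/T₁ = (P₂/P₁)^(1/4) = (0.794)^(1/4) = 0.943963.
T₂ = 2381 × 0.943963 = 2248 K.

T₂ ≈ 2248 K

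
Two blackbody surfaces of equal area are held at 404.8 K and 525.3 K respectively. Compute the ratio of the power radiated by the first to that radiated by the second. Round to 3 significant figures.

P₁/P₂ ≈ 0.353

With equal areas, P₁/P₂ = (T₁/T₂)⁴ = (404.8/525.3)⁴ = 0.353.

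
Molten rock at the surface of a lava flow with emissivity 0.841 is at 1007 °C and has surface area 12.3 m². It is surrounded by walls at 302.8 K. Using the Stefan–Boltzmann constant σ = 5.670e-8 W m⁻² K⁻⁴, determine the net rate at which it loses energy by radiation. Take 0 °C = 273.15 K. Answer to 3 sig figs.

Net loss ≈ 1.57×10⁶ W

T = 1007 °C + 273.15 = 1280.15 K.
Area A = 12.3 m².
Net radiated power P_net = εσA(T⁴ − T₀⁴) = 0.841×5.670×10⁻⁸×12.3×(1280.15⁴ − 302.8⁴).
T⁴ − T₀⁴ = 2.68561×10¹² − 8.40666×10⁹ = 2.67720×10¹² K⁴, so P_net = 1.57×10⁶ W.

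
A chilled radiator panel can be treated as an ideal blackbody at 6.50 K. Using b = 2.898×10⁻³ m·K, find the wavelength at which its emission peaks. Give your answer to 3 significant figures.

Wien's displacement law: λ_max = b/T = (2.898×10⁻³ m·K)/(6.50 K) = 4.458×10⁻⁴ m.
That is 0.446 mm, in the infrared range.

λ_max ≈ 0.446 mm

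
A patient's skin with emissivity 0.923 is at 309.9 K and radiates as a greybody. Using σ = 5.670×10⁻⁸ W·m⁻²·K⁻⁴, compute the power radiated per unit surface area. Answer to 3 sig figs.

I ≈ 483 W/m²

Stefan–Boltzmann: I = εσT⁴ = 0.923 × 5.670×10⁻⁸ × (309.9)⁴ = 483 W/m².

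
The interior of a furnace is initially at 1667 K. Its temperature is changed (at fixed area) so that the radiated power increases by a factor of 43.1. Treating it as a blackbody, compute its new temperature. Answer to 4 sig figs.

T₂ ≈ 4271 K

P ∝ T⁴, so T₂/T₁ = (P₂/P₁)^(1/4) = (43.1)^(1/4) = 2.56224.
T₂ = 1667 × 2.56224 = 4271 K.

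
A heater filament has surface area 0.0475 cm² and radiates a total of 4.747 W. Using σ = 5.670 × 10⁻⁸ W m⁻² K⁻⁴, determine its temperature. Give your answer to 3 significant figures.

T ≈ 2.05×10³ K

Area A = 0.0475 cm² = 4.75×10⁻⁶ m².
P = σAT⁴ ⇒ T = (P/(σA))^(1/4) = (4.747/(5.670×10⁻⁸×4.75×10⁻⁶))^(1/4) = 2.05×10³ K.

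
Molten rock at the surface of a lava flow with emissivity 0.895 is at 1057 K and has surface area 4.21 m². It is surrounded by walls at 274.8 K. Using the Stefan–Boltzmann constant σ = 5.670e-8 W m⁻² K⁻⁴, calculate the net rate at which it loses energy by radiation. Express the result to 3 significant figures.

Area A = 4.21 m².
Net radiated power P_net = εσA(T⁴ − T₀⁴) = 0.895×5.670×10⁻⁸×4.21×(1057⁴ − 274.8⁴).
T⁴ − T₀⁴ = 1.24825×10¹² − 5.70252×10⁹ = 1.24255×10¹² K⁴, so P_net = 2.65×10⁵ W.

Net loss ≈ 2.65×10⁵ W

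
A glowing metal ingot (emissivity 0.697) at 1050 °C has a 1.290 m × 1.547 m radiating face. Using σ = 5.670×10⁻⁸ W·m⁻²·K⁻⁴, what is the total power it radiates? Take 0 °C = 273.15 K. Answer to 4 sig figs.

T = 1050 °C + 273.15 = 1323.15 K.
Area A = 1.290 × 1.547 = 1.99563 m².
P = εσAT⁴ = 0.697 × 5.670×10⁻⁸ × 1.99563 × (1323.15)⁴ = 2.417×10⁵ W.

P ≈ 2.417×10⁵ W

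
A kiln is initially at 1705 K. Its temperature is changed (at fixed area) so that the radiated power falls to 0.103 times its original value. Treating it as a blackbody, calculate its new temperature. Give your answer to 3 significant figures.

T₂ ≈ 966 K

P ∝ T⁴, so T₂/T₁ = (P₂/P₁)^(1/4) = (0.103)^(1/4) = 0.566512.
T₂ = 1705 × 0.566512 = 966 K.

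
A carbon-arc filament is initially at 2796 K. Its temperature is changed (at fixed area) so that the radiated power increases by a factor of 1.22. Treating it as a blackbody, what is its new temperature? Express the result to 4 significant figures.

P ∝ T⁴, so T₂/T₁ = (P₂/P₁)^(1/4) = (1.22)^(1/4) = 1.05097.
T₂ = 2796 × 1.05097 = 2939 K.

T₂ ≈ 2939 K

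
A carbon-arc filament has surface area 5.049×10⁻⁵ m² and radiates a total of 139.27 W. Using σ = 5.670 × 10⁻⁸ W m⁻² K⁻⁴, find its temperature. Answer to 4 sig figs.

Area A = 5.049×10⁻⁵ m².
P = σAT⁴ ⇒ T = (P/(σA))^(1/4) = (139.27/(5.670×10⁻⁸×5.049×10⁻⁵))^(1/4) = 2641 K.

T ≈ 2641 K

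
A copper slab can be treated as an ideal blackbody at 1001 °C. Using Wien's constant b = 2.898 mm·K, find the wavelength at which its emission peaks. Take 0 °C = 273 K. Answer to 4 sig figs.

λ_max ≈ 2.275 μm

T = 1001 °C + 273 = 1274 K.
Wien's displacement law: λ_max = b/T = (2.898×10⁻³ m·K)/(1274 K) = 2.2747×10⁻⁶ m.
That is 2.275 μm, in the infrared range.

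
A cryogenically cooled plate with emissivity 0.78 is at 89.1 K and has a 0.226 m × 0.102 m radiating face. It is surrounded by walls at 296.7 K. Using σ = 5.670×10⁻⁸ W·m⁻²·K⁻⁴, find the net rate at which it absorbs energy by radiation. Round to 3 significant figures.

Net gain ≈ 7.84 W

Area A = 0.226 × 0.102 = 0.023052 m².
Net radiated power P_net = εσA(T⁴ − T₀⁴) = 0.78×5.670×10⁻⁸×0.023052×(89.1⁴ − 296.7⁴).
T⁴ − T₀⁴ = 6.30247×10⁷ − 7.74944×10⁹ = -7.68642×10⁹ K⁴, so P_net = -7.84 W — negative, meaning a net gain of 7.84 W.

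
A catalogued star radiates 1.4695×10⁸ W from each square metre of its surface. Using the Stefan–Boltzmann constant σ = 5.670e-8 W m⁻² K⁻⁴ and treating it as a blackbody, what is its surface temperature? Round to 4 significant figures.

T ≈ 7135 K

I = σT⁴, so T = (I/σ)^(1/4) = (1.4695×10⁸/(5.670×10⁻⁸))^(1/4) = 7135 K.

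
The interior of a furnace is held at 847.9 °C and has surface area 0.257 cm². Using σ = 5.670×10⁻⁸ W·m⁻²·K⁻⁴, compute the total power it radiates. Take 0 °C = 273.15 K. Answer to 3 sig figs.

P ≈ 2.30 W

T = 847.9 °C + 273.15 = 1121.05 K.
Area A = 0.257 cm² = 2.57×10⁻⁵ m².
P = σAT⁴ = 5.670×10⁻⁸ × 2.57×10⁻⁵ × (1121.05)⁴ = 2.30 W.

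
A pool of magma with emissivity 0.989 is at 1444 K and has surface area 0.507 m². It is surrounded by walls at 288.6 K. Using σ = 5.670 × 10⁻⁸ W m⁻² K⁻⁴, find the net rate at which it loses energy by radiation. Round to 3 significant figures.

Area A = 0.507 m².
Net radiated power P_net = εσA(T⁴ − T₀⁴) = 0.989×5.670×10⁻⁸×0.507×(1444⁴ − 288.6⁴).
T⁴ − T₀⁴ = 4.34779×10¹² − 6.93722×10⁹ = 4.34085×10¹² K⁴, so P_net = 1.23×10⁵ W.

Net loss ≈ 1.23×10⁵ W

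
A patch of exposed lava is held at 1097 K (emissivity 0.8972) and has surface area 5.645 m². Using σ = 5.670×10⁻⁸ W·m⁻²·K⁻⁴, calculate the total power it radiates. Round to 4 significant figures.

Area A = 5.645 m².
P = εσAT⁴ = 0.8972 × 5.670×10⁻⁸ × 5.645 × (1097)⁴ = 4.159×10⁵ W.

P ≈ 4.159×10⁵ W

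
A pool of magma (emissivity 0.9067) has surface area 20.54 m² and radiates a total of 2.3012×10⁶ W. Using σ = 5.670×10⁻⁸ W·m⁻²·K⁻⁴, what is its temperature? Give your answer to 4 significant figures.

Area A = 20.54 m².
P = εσAT⁴ ⇒ T = (P/(εσA))^(1/4) = (2.3012×10⁶/(0.9067×5.670×10⁻⁸×20.54))^(1/4) = 1215 K.

T ≈ 1215 K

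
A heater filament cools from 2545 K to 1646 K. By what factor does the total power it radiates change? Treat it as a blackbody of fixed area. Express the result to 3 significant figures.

P₂/P₁ ≈ 0.175

P ∝ T⁴, so P₂/P₁ = (T₂/T₁)⁴ = (1646/2545)⁴ = (0.646758)⁴ = 0.175.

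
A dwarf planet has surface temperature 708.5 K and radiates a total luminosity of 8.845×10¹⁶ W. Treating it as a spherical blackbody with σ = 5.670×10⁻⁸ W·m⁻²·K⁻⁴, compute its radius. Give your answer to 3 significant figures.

L = 4πR²σT⁴ ⇒ R = √(L/(4πσT⁴)).
σT⁴ = 14287.0 W/m², so R = √(8.845×10¹⁶/(4π×14287.0)) = 7.02×10⁵ m.

R ≈ 7.02×10⁵ m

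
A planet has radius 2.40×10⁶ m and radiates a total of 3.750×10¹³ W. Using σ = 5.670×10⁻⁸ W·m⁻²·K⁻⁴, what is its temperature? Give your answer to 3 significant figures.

Surface area A = 4πR² = 4π(2.40×10⁶ m)² = 7.23823×10¹³ m².
P = σAT⁴ ⇒ T = (P/(σA))^(1/4) = (3.750×10¹³/(5.670×10⁻⁸×7.23823×10¹³))^(1/4) = 55.0 K.

T ≈ 55.0 K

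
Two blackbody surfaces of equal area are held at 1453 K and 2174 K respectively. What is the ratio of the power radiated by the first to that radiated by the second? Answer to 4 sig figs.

With equal areas, P₁/P₂ = (T₁/T₂)⁴ = (1453/2174)⁴ = 0.1995.

P₁/P₂ ≈ 0.1995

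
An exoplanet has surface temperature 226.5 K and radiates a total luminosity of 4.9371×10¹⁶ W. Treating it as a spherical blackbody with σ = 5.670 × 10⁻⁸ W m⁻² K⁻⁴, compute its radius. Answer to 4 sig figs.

L = 4πR²σT⁴ ⇒ R = √(L/(4πσT⁴)).
σT⁴ = 149.230 W/m², so R = √(4.9371×10¹⁶/(4π×149.230)) = 5.131×10⁶ m.

R ≈ 5.131×10⁶ m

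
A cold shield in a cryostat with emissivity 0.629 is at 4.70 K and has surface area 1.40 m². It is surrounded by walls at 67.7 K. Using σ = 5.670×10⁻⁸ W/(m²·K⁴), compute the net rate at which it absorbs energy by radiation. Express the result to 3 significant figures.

Area A = 1.40 m².
Net radiated power P_net = εσA(T⁴ − T₀⁴) = 0.629×5.670×10⁻⁸×1.40×(4.70⁴ − 67.7⁴).
T⁴ − T₀⁴ = 487.968 − 2.10065×10⁷ = -2.10060×10⁷ K⁴, so P_net = -1.05 W — negative, meaning a net gain of 1.05 W.

Net gain ≈ 1.05 W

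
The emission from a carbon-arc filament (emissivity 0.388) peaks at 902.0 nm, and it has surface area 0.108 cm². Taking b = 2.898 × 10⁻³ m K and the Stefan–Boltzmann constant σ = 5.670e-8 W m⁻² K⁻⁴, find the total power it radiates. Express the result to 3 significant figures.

Wien's law: T = b/λ_max = 2.898×10⁻³/9.020×10⁻⁷ = 3212.86 K.
Area A = 0.108 cm² = 1.08×10⁻⁵ m².
Then P = εσAT⁴ = 0.388×5.670×10⁻⁸×1.08×10⁻⁵×(3212.86)⁴ = 25.3 W.

P ≈ 25.3 W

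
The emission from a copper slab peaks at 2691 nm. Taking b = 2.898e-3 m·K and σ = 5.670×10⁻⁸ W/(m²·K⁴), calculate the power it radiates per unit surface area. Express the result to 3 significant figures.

I ≈ 7.63×10⁴ W/m²

Wien's law: T = b/λ_max = 2.898×10⁻³/2.691×10⁻⁶ = 1076.92 K.
Then I = σT⁴ = 5.670×10⁻⁸×(1076.92)⁴ = 7.63×10⁴ W/m².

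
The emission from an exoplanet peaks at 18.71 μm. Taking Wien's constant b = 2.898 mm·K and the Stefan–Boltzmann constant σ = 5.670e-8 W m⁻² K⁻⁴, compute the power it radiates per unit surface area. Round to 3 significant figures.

Wien's law: T = b/λ_max = 2.898×10⁻³/1.871×10⁻⁵ = 154.890 K.
Then I = σT⁴ = 5.670×10⁻⁸×(154.890)⁴ = 32.6 W/m².

I ≈ 32.6 W/m²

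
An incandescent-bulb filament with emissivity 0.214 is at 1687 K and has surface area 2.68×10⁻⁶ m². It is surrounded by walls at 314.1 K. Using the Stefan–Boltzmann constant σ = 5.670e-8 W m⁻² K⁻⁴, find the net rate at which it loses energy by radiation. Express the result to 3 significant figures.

Net loss ≈ 0.263 W

Area A = 2.68×10⁻⁶ m².
Net radiated power P_net = εσA(T⁴ − T₀⁴) = 0.214×5.670×10⁻⁸×2.68×10⁻⁶×(1687⁴ − 314.1⁴).
T⁴ − T₀⁴ = 8.09954×10¹² − 9.73356×10⁹ = 8.08981×10¹² K⁴, so P_net = 0.263 W.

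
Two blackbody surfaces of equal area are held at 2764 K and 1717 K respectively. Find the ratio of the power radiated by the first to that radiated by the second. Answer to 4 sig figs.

With equal areas, P₁/P₂ = (T₁/T₂)⁴ = (2764/1717)⁴ = 6.715.

P₁/P₂ ≈ 6.715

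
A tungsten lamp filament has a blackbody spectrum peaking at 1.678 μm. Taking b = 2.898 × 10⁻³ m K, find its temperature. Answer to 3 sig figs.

Wien's law gives T = b/λ_max = (2.898×10⁻³ m·K)/(1.678×10⁻⁶ m) = 1.73×10³ K.

T ≈ 1.73×10³ K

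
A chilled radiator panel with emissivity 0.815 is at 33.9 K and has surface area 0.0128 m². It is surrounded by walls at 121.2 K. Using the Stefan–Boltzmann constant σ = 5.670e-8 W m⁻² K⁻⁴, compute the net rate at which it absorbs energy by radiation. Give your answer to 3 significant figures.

Area A = 0.0128 m².
Net radiated power P_net = εσA(T⁴ − T₀⁴) = 0.815×5.670×10⁻⁸×0.0128×(33.9⁴ − 121.2⁴).
T⁴ − T₀⁴ = 1.32068×10⁶ − 2.15780×10⁸ = -2.14459×10⁸ K⁴, so P_net = -0.127 W — negative, meaning a net gain of 0.127 W.

Net gain ≈ 0.127 W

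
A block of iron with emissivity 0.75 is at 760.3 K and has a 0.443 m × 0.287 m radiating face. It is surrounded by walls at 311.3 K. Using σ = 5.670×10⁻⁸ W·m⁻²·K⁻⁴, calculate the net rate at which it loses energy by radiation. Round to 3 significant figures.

Area A = 0.443 × 0.287 = 0.127141 m².
Net radiated power P_net = εσA(T⁴ − T₀⁴) = 0.75×5.670×10⁻⁸×0.127141×(760.3⁴ − 311.3⁴).
T⁴ − T₀⁴ = 3.34149×10¹¹ − 9.39110×10⁹ = 3.24758×10¹¹ K⁴, so P_net = 1.76×10³ W.

Net loss ≈ 1.76×10³ W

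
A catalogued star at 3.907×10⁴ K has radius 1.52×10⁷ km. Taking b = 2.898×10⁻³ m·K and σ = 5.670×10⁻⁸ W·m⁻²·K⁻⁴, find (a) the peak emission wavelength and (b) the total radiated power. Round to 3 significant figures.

λ_max ≈ 74.2 nm; P ≈ 3.84×10³² W

(a) λ_max = b/T = 2.898×10⁻³/3.907×10⁴ = 7.417×10⁻⁸ m = 74.2 nm.
Surface area A = 4πR² = 4π(1.52×10¹⁰ m)² = 2.90333×10²¹ m².
(b) P = σAT⁴ = 5.670×10⁻⁸×2.90333×10²¹×(3.907×10⁴)⁴ = 3.84×10³² W.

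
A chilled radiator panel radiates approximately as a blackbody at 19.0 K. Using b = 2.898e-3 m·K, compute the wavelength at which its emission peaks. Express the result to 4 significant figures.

λ_max ≈ 1.525×10⁻⁴ m

Wien's displacement law: λ_max = b/T = (2.898×10⁻³ m·K)/(19.0 K) = 1.5253×10⁻⁴ m.
That is 1.525×10⁻⁴ m, in the infrared range.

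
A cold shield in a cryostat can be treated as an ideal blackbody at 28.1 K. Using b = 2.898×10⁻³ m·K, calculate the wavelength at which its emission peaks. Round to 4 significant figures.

Wien's displacement law: λ_max = b/T = (2.898×10⁻³ m·K)/(28.1 K) = 1.0313×10⁻⁴ m.
That is 103.1 μm, in the infrared range.

λ_max ≈ 103.1 μm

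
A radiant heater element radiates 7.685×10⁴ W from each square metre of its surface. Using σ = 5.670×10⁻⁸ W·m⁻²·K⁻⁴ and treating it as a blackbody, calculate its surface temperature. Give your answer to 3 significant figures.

T ≈ 1.08×10³ K

I = σT⁴, so T = (I/σ)^(1/4) = (7.685×10⁴/(5.670×10⁻⁸))^(1/4) = 1.08×10³ K.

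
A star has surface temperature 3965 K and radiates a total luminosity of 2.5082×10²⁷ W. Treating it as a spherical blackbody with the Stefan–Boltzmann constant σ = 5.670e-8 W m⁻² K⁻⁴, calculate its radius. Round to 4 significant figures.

L = 4πR²σT⁴ ⇒ R = √(L/(4πσT⁴)).
σT⁴ = 1.40138×10⁷ W/m², so R = √(2.5082×10²⁷/(4π×1.40138×10⁷)) = 3.774×10⁹ m.

R ≈ 3.774×10⁹ m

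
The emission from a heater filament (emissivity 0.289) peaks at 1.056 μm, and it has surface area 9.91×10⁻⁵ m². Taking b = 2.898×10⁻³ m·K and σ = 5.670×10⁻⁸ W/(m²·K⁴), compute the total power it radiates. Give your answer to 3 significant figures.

P ≈ 92.1 W

Wien's law: T = b/λ_max = 2.898×10⁻³/1.056×10⁻⁶ = 2744.32 K.
Area A = 9.91×10⁻⁵ m².
Then P = εσAT⁴ = 0.289×5.670×10⁻⁸×9.91×10⁻⁵×(2744.32)⁴ = 92.1 W.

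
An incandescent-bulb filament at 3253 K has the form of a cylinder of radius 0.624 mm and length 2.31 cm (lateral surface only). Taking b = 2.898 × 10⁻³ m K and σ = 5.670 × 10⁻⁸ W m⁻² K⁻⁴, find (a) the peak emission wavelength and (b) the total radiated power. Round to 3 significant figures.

λ_max ≈ 0.891 μm; P ≈ 575 W

(a) λ_max = b/T = 2.898×10⁻³/3253 = 8.909×10⁻⁷ m = 0.891 μm.
Lateral area A = 2πrL = 2π×6.24×10⁻⁴×0.0231 = 9.05683×10⁻⁵ m².
(b) P = σAT⁴ = 5.670×10⁻⁸×9.05683×10⁻⁵×(3253)⁴ = 575 W.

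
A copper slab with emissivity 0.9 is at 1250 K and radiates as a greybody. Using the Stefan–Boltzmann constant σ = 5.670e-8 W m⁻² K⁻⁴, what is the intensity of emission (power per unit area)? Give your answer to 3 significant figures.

Stefan–Boltzmann: I = εσT⁴ = 0.9 × 5.670×10⁻⁸ × (1250)⁴ = 1.25×10⁵ W/m².

I ≈ 1.25×10⁵ W/m²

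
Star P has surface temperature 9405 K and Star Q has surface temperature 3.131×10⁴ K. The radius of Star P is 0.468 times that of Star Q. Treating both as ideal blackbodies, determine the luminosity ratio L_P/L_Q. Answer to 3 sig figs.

L ∝ R²T⁴, so L_P/L_Q = (R_P/R_Q)²(T_P/T_Q)⁴ = (0.468)² × (9405/3.131×10⁴)⁴ = 0.219024 × 8.14147×10⁻³ = 1.78×10⁻³.

L_P/L_Q ≈ 1.78×10⁻³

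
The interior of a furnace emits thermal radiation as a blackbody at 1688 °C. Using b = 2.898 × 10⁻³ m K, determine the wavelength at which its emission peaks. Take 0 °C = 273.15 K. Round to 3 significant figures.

T = 1688 °C + 273.15 = 1961.15 K.
Wien's displacement law: λ_max = b/T = (2.898×10⁻³ m·K)/(1961.15 K) = 1.478×10⁻⁶ m.
That is 1.48 μm, in the infrared range.

λ_max ≈ 1.48 μm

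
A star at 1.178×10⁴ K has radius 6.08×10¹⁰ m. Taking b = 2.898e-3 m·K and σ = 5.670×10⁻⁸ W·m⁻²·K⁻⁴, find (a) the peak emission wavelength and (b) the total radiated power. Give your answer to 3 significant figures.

(a) λ_max = b/T = 2.898×10⁻³/1.178×10⁴ = 2.460×10⁻⁷ m = 246 nm.
Surface area A = 4πR² = 4π(6.08×10¹⁰ m)² = 4.64533×10²² m².
(b) P = σAT⁴ = 5.670×10⁻⁸×4.64533×10²²×(1.178×10⁴)⁴ = 5.07×10³¹ W.

λ_max ≈ 246 nm; P ≈ 5.07×10³¹ W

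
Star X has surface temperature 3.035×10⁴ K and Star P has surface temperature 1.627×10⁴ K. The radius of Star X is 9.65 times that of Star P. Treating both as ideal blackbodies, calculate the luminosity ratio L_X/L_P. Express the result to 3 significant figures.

L_X/L_P ≈ 1.13×10³

L ∝ R²T⁴, so L_X/L_P = (R_X/R_P)²(T_X/T_P)⁴ = (9.65)² × (3.035×10⁴/1.627×10⁴)⁴ = 93.1225 × 12.1083 = 1.13×10³.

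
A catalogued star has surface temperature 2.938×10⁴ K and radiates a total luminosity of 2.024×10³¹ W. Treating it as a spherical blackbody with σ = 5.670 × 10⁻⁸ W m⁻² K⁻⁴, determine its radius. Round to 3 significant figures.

L = 4πR²σT⁴ ⇒ R = √(L/(4πσT⁴)).
σT⁴ = 4.22465×10¹⁰ W/m², so R = √(2.024×10³¹/(4π×4.22465×10¹⁰)) = 6.17×10⁹ m.

R ≈ 6.17×10⁹ m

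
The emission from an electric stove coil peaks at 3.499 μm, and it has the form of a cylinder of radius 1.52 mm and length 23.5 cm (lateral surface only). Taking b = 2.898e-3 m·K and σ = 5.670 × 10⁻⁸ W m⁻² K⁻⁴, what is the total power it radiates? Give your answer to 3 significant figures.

Wien's law: T = b/λ_max = 2.898×10⁻³/3.499×10⁻⁶ = 828.237 K.
Lateral area A = 2πrL = 2π×1.52×10⁻³×0.235 = 2.24435×10⁻³ m².
Then P = σAT⁴ = 5.670×10⁻⁸×2.24435×10⁻³×(828.237)⁴ = 59.9 W.

P ≈ 59.9 W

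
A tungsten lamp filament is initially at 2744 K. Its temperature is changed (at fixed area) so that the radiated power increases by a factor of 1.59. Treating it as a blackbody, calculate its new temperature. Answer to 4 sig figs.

T₂ ≈ 3081 K

P ∝ T⁴, so T₂/T₁ = (P₂/P₁)^(1/4) = (1.59)^(1/4) = 1.12292.
T₂ = 2744 × 1.12292 = 3081 K.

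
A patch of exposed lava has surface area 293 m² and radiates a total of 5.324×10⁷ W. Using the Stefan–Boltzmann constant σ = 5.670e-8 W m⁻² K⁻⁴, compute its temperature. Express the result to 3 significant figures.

T ≈ 1.34×10³ K

Area A = 293 m².
P = σAT⁴ ⇒ T = (P/(σA))^(1/4) = (5.324×10⁷/(5.670×10⁻⁸×293))^(1/4) = 1.34×10³ K.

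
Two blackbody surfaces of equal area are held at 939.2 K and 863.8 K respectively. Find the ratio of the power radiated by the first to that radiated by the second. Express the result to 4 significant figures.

P₁/P₂ ≈ 1.398

With equal areas, P₁/P₂ = (T₁/T₂)⁴ = (939.2/863.8)⁴ = 1.398.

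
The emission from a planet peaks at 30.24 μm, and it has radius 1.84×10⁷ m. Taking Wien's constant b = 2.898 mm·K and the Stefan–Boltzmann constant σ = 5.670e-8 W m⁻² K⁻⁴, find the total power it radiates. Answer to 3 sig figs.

Wien's law: T = b/λ_max = 2.898×10⁻³/3.024×10⁻⁵ = 95.8333 K.
Surface area A = 4πR² = 4π(1.84×10⁷ m)² = 4.25447×10¹⁵ m².
Then P = σAT⁴ = 5.670×10⁻⁸×4.25447×10¹⁵×(95.8333)⁴ = 2.03×10¹⁶ W.

P ≈ 2.03×10¹⁶ W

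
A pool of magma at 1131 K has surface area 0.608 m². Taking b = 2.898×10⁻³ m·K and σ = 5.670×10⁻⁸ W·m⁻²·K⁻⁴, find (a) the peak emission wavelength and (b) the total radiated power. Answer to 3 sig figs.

(a) λ_max = b/T = 2.898×10⁻³/1131 = 2.562×10⁻⁶ m = 2.56 μm.
Area A = 0.608 m².
(b) P = σAT⁴ = 5.670×10⁻⁸×0.608×(1131)⁴ = 5.64×10⁴ W.

λ_max ≈ 2.56 μm; P ≈ 5.64×10⁴ W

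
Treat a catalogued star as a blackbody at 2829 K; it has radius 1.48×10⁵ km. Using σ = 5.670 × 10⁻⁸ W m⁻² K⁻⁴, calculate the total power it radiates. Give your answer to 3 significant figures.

Surface area A = 4πR² = 4π(1.48×10⁸ m)² = 2.75254×10¹⁷ m².
P = σAT⁴ = 5.670×10⁻⁸ × 2.75254×10¹⁷ × (2829)⁴ = 1.00×10²⁴ W.

P ≈ 1.00×10²⁴ W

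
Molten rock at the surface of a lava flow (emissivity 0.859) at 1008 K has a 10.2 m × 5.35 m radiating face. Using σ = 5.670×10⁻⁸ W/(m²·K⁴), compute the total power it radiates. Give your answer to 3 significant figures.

P ≈ 2.74×10⁶ W

Area A = 10.2 × 5.35 = 54.57 m².
P = εσAT⁴ = 0.859 × 5.670×10⁻⁸ × 54.57 × (1008)⁴ = 2.74×10⁶ W.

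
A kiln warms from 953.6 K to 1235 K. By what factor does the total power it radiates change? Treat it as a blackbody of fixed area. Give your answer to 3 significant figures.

P₂/P₁ ≈ 2.81

P ∝ T⁴, so P₂/P₁ = (T₂/T₁)⁴ = (1235/953.6)⁴ = (1.29509)⁴ = 2.81.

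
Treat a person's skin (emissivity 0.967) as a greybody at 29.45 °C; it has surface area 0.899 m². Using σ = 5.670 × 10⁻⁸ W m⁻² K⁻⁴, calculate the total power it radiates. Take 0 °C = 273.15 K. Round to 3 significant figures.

P ≈ 413 W

T = 29.45 °C + 273.15 = 302.60 K.
Area A = 0.899 m².
P = εσAT⁴ = 0.967 × 5.670×10⁻⁸ × 0.899 × (302.60)⁴ = 413 W.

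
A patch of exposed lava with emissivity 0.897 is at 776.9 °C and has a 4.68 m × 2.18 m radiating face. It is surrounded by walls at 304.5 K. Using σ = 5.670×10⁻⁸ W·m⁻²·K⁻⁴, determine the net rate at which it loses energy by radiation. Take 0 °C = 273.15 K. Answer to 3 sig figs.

T = 776.9 °C + 273.15 = 1050.05 K.
Area A = 4.68 × 2.18 = 10.2024 m².
Net radiated power P_net = εσA(T⁴ − T₀⁴) = 0.897×5.670×10⁻⁸×10.2024×(1050.05⁴ − 304.5⁴).
T⁴ − T₀⁴ = 1.21574×10¹² − 8.59704×10⁹ = 1.20714×10¹² K⁴, so P_net = 6.26×10⁵ W.

Net loss ≈ 6.26×10⁵ W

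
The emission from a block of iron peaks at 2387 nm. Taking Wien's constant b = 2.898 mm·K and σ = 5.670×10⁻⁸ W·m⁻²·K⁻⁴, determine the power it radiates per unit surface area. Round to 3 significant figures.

Wien's law: T = b/λ_max = 2.898×10⁻³/2.387×10⁻⁶ = 1214.08 K.
Then I = σT⁴ = 5.670×10⁻⁸×(1214.08)⁴ = 1.23×10⁵ W/m².

I ≈ 1.23×10⁵ W/m²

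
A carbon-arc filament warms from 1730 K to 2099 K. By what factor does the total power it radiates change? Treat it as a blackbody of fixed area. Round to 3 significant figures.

P ∝ T⁴, so P₂/P₁ = (T₂/T₁)⁴ = (2099/1730)⁴ = (1.21329)⁴ = 2.17.

P₂/P₁ ≈ 2.17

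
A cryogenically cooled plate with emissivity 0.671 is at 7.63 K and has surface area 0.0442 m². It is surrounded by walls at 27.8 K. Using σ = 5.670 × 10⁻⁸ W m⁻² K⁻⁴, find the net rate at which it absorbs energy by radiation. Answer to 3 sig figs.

Net gain ≈ 9.99×10⁻⁴ W

Area A = 0.0442 m².
Net radiated power P_net = εσA(T⁴ − T₀⁴) = 0.671×5.670×10⁻⁸×0.0442×(7.63⁴ − 27.8⁴).
T⁴ − T₀⁴ = 3389.21 − 5.97282×10⁵ = -5.93893×10⁵ K⁴, so P_net = -9.99×10⁻⁴ W — negative, meaning a net gain of 9.99×10⁻⁴ W.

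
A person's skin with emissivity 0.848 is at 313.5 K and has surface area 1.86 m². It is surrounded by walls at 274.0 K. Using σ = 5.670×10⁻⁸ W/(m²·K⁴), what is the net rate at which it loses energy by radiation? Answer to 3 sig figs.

Area A = 1.86 m².
Net radiated power P_net = εσA(T⁴ − T₀⁴) = 0.848×5.670×10⁻⁸×1.86×(313.5⁴ − 274.0⁴).
T⁴ − T₀⁴ = 9.65940×10⁹ − 5.63641×10⁹ = 4.02299×10⁹ K⁴, so P_net = 360 W.

Net loss ≈ 360 W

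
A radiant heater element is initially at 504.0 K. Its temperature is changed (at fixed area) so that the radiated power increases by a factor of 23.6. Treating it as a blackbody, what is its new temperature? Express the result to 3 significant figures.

P ∝ T⁴, so T₂/T₁ = (P₂/P₁)^(1/4) = (23.6)^(1/4) = 2.20408.
T₂ = 504.0 × 2.20408 = 1.11×10³ K.

T₂ ≈ 1.11×10³ K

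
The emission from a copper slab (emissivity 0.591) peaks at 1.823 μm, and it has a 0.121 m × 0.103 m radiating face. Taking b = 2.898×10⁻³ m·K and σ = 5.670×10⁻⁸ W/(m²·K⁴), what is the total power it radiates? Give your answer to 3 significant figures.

Wien's law: T = b/λ_max = 2.898×10⁻³/1.823×10⁻⁶ = 1589.69 K.
Area A = 0.121 × 0.103 = 0.012463 m².
Then P = εσAT⁴ = 0.591×5.670×10⁻⁸×0.012463×(1589.69)⁴ = 2.67×10³ W.

P ≈ 2.67×10³ W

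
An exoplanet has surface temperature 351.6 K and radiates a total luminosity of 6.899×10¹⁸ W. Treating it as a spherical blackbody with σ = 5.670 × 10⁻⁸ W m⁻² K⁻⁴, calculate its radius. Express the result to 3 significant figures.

R ≈ 2.52×10⁷ m

L = 4πR²σT⁴ ⇒ R = √(L/(4πσT⁴)).
σT⁴ = 866.520 W/m², so R = √(6.899×10¹⁸/(4π×866.520)) = 2.52×10⁷ m.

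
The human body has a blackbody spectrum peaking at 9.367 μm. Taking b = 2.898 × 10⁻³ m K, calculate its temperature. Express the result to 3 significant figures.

Wien's law gives T = b/λ_max = (2.898×10⁻³ m·K)/(9.367×10⁻⁶ m) = 309 K.

T ≈ 309 K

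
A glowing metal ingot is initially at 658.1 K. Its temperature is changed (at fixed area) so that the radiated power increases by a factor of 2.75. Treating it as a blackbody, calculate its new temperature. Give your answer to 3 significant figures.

T₂ ≈ 847 K

P ∝ T⁴, so T₂/T₁ = (P₂/P₁)^(1/4) = (2.75)^(1/4) = 1.28775.
T₂ = 658.1 × 1.28775 = 847 K.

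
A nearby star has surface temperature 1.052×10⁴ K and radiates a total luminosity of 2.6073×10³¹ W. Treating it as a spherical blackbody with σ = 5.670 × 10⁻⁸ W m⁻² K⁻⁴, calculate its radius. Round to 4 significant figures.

L = 4πR²σT⁴ ⇒ R = √(L/(4πσT⁴)).
σT⁴ = 6.94458×10⁸ W/m², so R = √(2.6073×10³¹/(4π×6.94458×10⁸)) = 5.466×10¹⁰ m.

R ≈ 5.466×10¹⁰ m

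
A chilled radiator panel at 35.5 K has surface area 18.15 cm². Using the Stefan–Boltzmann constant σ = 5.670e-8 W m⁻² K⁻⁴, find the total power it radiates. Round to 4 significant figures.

P ≈ 1.634×10⁻⁴ W

Area A = 18.15 cm² = 1.815×10⁻³ m².
P = σAT⁴ = 5.670×10⁻⁸ × 1.815×10⁻³ × (35.5)⁴ = 1.634×10⁻⁴ W.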